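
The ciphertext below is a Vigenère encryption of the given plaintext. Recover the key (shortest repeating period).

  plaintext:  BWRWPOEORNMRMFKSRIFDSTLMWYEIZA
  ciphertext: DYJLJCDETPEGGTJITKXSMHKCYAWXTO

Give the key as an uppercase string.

CCSPUOZQ

  i= 0: D-B =  2 → C
  i= 1: Y-W =  2 → C
  i= 2: J-R = 18 → S
  i= 3: L-W = 15 → P
  i= 4: J-P = 20 → U
  i= 5: C-O = 14 → O
  i= 6: D-E = 25 → Z
  i= 7: E-O = 16 → Q
  i= 8: T-R =  2 → C
  i= 9: P-N =  2 → C
  i=10: E-M = 18 → S
  i=11: G-R = 15 → P
  i=12: G-M = 20 → U
  i=13: T-F = 14 → O
  i=14: J-K = 25 → Z
  i=15: I-S = 16 → Q
  i=16: T-R =  2 → C
  i=17: K-I =  2 → C
  i=18: X-F = 18 → S
  i=19: S-D = 15 → P
  i=20: M-S = 20 → U
  i=21: H-T = 14 → O
  i=22: K-L = 25 → Z
  i=23: C-M = 16 → Q
  i=24: Y-W =  2 → C
  i=25: A-Y =  2 → C
  i=26: W-E = 18 → S
  i=27: X-I = 15 → P
  i=28: T-Z = 20 → U
  i=29: O-A = 14 → O
  shifts repeat with period 8: CCSPUOZQ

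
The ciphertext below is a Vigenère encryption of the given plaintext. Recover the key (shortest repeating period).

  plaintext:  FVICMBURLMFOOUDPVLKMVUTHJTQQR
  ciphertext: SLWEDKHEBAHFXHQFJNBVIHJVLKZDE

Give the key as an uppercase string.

NQOCRJN

  i= 0: S-F = 13 → N
  i= 1: L-V = 16 → Q
  i= 2: W-I = 14 → O
  i= 3: E-C =  2 → C
  i= 4: D-M = 17 → R
  i= 5: K-B =  9 → J
  i= 6: H-U = 13 → N
  i= 7: E-R = 13 → N
  i= 8: B-L = 16 → Q
  i= 9: A-M = 14 → O
  i=10: H-F =  2 → C
  i=11: F-O = 17 → R
  i=12: X-O =  9 → J
  i=13: H-U = 13 → N
  i=14: Q-D = 13 → N
  i=15: F-P = 16 → Q
  i=16: J-V = 14 → O
  i=17: N-L =  2 → C
  i=18: B-K = 17 → R
  i=19: V-M =  9 → J
  i=20: I-V = 13 → N
  i=21: H-U = 13 → N
  i=22: J-T = 16 → Q
  i=23: V-H = 14 → O
  i=24: L-J =  2 → C
  i=25: K-T = 17 → R
  i=26: Z-Q =  9 → J
  i=27: D-Q = 13 → N
  i=28: E-R = 13 → N
  shifts repeat with period 7: NQOCRJN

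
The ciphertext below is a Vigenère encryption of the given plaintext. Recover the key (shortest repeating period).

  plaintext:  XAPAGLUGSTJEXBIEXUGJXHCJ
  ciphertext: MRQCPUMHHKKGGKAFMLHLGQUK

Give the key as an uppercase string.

PRBCJJSB

  i= 0: M-X = 15 → P
  i= 1: R-A = 17 → R
  i= 2: Q-P =  1 → B
  i= 3: C-A =  2 → C
  i= 4: P-G =  9 → J
  i= 5: U-L =  9 → J
  i= 6: M-U = 18 → S
  i= 7: H-G =  1 → B
  i= 8: H-S = 15 → P
  i= 9: K-T = 17 → R
  i=10: K-J =  1 → B
  i=11: G-E =  2 → C
  i=12: G-X =  9 → J
  i=13: K-B =  9 → J
  i=14: A-I = 18 → S
  i=15: F-E =  1 → B
  i=16: M-X = 15 → P
  i=17: L-U = 17 → R
  i=18: H-G =  1 → B
  i=19: L-J =  2 → C
  i=20: G-X =  9 → J
  i=21: Q-H =  9 → J
  i=22: U-C = 18 → S
  i=23: K-J =  1 → B
  shifts repeat with period 8: PRBCJJSB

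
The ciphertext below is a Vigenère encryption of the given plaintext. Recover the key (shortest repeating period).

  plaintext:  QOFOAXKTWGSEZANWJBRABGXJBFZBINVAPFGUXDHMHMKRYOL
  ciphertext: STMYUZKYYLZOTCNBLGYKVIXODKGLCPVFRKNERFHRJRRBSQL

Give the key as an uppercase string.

  i= 0: S-Q =  2 → C
  i= 1: T-O =  5 → F
  i= 2: M-F =  7 → H
  i= 3: Y-O = 10 → K
  i= 4: U-A = 20 → U
  i= 5: Z-X =  2 → C
  i= 6: K-K =  0 → A
  i= 7: Y-T =  5 → F
  i= 8: Y-W =  2 → C
  i= 9: L-G =  5 → F
  i=10: Z-S =  7 → H
  i=11: O-E = 10 → K
  i=12: T-Z = 20 → U
  i=13: C-A =  2 → C
  i=14: N-N =  0 → A
  i=15: B-W =  5 → F
  i=16: L-J =  2 → C
  i=17: G-B =  5 → F
  i=18: Y-R =  7 → H
  i=19: K-A = 10 → K
  i=20: V-B = 20 → U
  i=21: I-G =  2 → C
  i=22: X-X =  0 → A
  i=23: O-J =  5 → F
  i=24: D-B =  2 → C
  i=25: K-F =  5 → F
  i=26: G-Z =  7 → H
  i=27: L-B = 10 → K
  i=28: C-I = 20 → U
  i=29: P-N =  2 → C
  i=30: V-V =  0 → A
  i=31: F-A =  5 → F
  i=32: R-P =  2 → C
  i=33: K-F =  5 → F
  i=34: N-G =  7 → H
  i=35: E-U = 10 → K
  i=36: R-X = 20 → U
  i=37: F-D =  2 → C
  i=38: H-H =  0 → A
  i=39: R-M =  5 → F
  i=40: J-H =  2 → C
  i=41: R-M =  5 → F
  i=42: R-K =  7 → H
  i=43: B-R = 10 → K
  i=44: S-Y = 20 → U
  i=45: Q-O =  2 → C
  i=46: L-L =  0 → A
  shifts repeat with period 8: CFHKUCAF

CFHKUCAF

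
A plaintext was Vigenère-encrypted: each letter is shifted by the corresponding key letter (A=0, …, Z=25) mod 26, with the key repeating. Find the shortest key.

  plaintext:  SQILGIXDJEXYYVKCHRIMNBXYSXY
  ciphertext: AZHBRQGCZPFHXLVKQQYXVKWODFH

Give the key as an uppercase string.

IJZQL

  i= 0: A-S =  8 → I
  i= 1: Z-Q =  9 → J
  i= 2: H-I = 25 → Z
  i= 3: B-L = 16 → Q
  i= 4: R-G = 11 → L
  i= 5: Q-I =  8 → I
  i= 6: G-X =  9 → J
  i= 7: C-D = 25 → Z
  i= 8: Z-J = 16 → Q
  i= 9: P-E = 11 → L
  i=10: F-X =  8 → I
  i=11: H-Y =  9 → J
  i=12: X-Y = 25 → Z
  i=13: L-V = 16 → Q
  i=14: V-K = 11 → L
  i=15: K-C =  8 → I
  i=16: Q-H =  9 → J
  i=17: Q-R = 25 → Z
  i=18: Y-I = 16 → Q
  i=19: X-M = 11 → L
  i=20: V-N =  8 → I
  i=21: K-B =  9 → J
  i=22: W-X = 25 → Z
  i=23: O-Y = 16 → Q
  i=24: D-S = 11 → L
  i=25: F-X =  8 → I
  i=26: H-Y =  9 → J
  shifts repeat with period 5: IJZQL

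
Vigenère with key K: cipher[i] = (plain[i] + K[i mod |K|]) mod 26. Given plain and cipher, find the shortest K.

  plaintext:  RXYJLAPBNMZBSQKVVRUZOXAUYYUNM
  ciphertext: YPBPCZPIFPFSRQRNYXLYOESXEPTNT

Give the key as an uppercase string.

HSDGRZA

  i= 0: Y-R =  7 → H
  i= 1: P-X = 18 → S
  i= 2: B-Y =  3 → D
  i= 3: P-J =  6 → G
  i= 4: C-L = 17 → R
  i= 5: Z-A = 25 → Z
  i= 6: P-P =  0 → A
  i= 7: I-B =  7 → H
  i= 8: F-N = 18 → S
  i= 9: P-M =  3 → D
  i=10: F-Z =  6 → G
  i=11: S-B = 17 → R
  i=12: R-S = 25 → Z
  i=13: Q-Q =  0 → A
  i=14: R-K =  7 → H
  i=15: N-V = 18 → S
  i=16: Y-V =  3 → D
  i=17: X-R =  6 → G
  i=18: L-U = 17 → R
  i=19: Y-Z = 25 → Z
  i=20: O-O =  0 → A
  i=21: E-X =  7 → H
  i=22: S-A = 18 → S
  i=23: X-U =  3 → D
  i=24: E-Y =  6 → G
  i=25: P-Y = 17 → R
  i=26: T-U = 25 → Z
  i=27: N-N =  0 → A
  i=28: T-M =  7 → H
  shifts repeat with period 7: HSDGRZA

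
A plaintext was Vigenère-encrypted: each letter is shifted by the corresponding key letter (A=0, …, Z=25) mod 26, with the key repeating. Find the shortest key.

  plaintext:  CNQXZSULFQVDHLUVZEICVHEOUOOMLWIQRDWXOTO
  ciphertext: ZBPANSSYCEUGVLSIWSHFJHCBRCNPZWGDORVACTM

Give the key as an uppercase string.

  i= 0: Z-C = 23 → X
  i= 1: B-N = 14 → O
  i= 2: P-Q = 25 → Z
  i= 3: A-X =  3 → D
  i= 4: N-Z = 14 → O
  i= 5: S-S =  0 → A
  i= 6: S-U = 24 → Y
  i= 7: Y-L = 13 → N
  i= 8: C-F = 23 → X
  i= 9: E-Q = 14 → O
  i=10: U-V = 25 → Z
  i=11: G-D =  3 → D
  i=12: V-H = 14 → O
  i=13: L-L =  0 → A
  i=14: S-U = 24 → Y
  i=15: I-V = 13 → N
  i=16: W-Z = 23 → X
  i=17: S-E = 14 → O
  i=18: H-I = 25 → Z
  i=19: F-C =  3 → D
  i=20: J-V = 14 → O
  i=21: H-H =  0 → A
  i=22: C-E = 24 → Y
  i=23: B-O = 13 → N
  i=24: R-U = 23 → X
  i=25: C-O = 14 → O
  i=26: N-O = 25 → Z
  i=27: P-M =  3 → D
  i=28: Z-L = 14 → O
  i=29: W-W =  0 → A
  i=30: G-I = 24 → Y
  i=31: D-Q = 13 → N
  i=32: O-R = 23 → X
  i=33: R-D = 14 → O
  i=34: V-W = 25 → Z
  i=35: A-X =  3 → D
  i=36: C-O = 14 → O
  i=37: T-T =  0 → A
  i=38: M-O = 24 → Y
  shifts repeat with period 8: XOZDOAYN

XOZDOAYN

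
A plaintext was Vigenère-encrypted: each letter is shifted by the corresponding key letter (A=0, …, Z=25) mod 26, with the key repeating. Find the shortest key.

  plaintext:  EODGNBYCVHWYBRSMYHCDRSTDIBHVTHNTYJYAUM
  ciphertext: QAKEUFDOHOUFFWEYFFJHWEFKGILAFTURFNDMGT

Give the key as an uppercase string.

  i= 0: Q-E = 12 → M
  i= 1: A-O = 12 → M
  i= 2: K-D =  7 → H
  i= 3: E-G = 24 → Y
  i= 4: U-N =  7 → H
  i= 5: F-B =  4 → E
  i= 6: D-Y =  5 → F
  i= 7: O-C = 12 → M
  i= 8: H-V = 12 → M
  i= 9: O-H =  7 → H
  i=10: U-W = 24 → Y
  i=11: F-Y =  7 → H
  i=12: F-B =  4 → E
  i=13: W-R =  5 → F
  i=14: E-S = 12 → M
  i=15: Y-M = 12 → M
  i=16: F-Y =  7 → H
  i=17: F-H = 24 → Y
  i=18: J-C =  7 → H
  i=19: H-D =  4 → E
  i=20: W-R =  5 → F
  i=21: E-S = 12 → M
  i=22: F-T = 12 → M
  i=23: K-D =  7 → H
  i=24: G-I = 24 → Y
  i=25: I-B =  7 → H
  i=26: L-H =  4 → E
  i=27: A-V =  5 → F
  i=28: F-T = 12 → M
  i=29: T-H = 12 → M
  i=30: U-N =  7 → H
  i=31: R-T = 24 → Y
  i=32: F-Y =  7 → H
  i=33: N-J =  4 → E
  i=34: D-Y =  5 → F
  i=35: M-A = 12 → M
  i=36: G-U = 12 → M
  i=37: T-M =  7 → H
  shifts repeat with period 7: MMHYHEF

MMHYHEF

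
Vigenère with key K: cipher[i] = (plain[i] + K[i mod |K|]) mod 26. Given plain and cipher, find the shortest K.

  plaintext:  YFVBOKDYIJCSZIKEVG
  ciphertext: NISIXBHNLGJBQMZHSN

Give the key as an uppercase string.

  i= 0: N-Y = 15 → P
  i= 1: I-F =  3 → D
  i= 2: S-V = 23 → X
  i= 3: I-B =  7 → H
  i= 4: X-O =  9 → J
  i= 5: B-K = 17 → R
  i= 6: H-D =  4 → E
  i= 7: N-Y = 15 → P
  i= 8: L-I =  3 → D
  i= 9: G-J = 23 → X
  i=10: J-C =  7 → H
  i=11: B-S =  9 → J
  i=12: Q-Z = 17 → R
  i=13: M-I =  4 → E
  i=14: Z-K = 15 → P
  i=15: H-E =  3 → D
  i=16: S-V = 23 → X
  i=17: N-G =  7 → H
  shifts repeat with period 7: PDXHJRE

PDXHJRE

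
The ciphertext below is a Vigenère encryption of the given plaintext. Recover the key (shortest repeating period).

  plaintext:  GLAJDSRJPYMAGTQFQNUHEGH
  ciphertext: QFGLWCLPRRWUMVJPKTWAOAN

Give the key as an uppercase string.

  i= 0: Q-G = 10 → K
  i= 1: F-L = 20 → U
  i= 2: G-A =  6 → G
  i= 3: L-J =  2 → C
  i= 4: W-D = 19 → T
  i= 5: C-S = 10 → K
  i= 6: L-R = 20 → U
  i= 7: P-J =  6 → G
  i= 8: R-P =  2 → C
  i= 9: R-Y = 19 → T
  i=10: W-M = 10 → K
  i=11: U-A = 20 → U
  i=12: M-G =  6 → G
  i=13: V-T =  2 → C
  i=14: J-Q = 19 → T
  i=15: P-F = 10 → K
  i=16: K-Q = 20 → U
  i=17: T-N =  6 → G
  i=18: W-U =  2 → C
  i=19: A-H = 19 → T
  i=20: O-E = 10 → K
  i=21: A-G = 20 → U
  i=22: N-H =  6 → G
  shifts repeat with period 5: KUGCT

KUGCT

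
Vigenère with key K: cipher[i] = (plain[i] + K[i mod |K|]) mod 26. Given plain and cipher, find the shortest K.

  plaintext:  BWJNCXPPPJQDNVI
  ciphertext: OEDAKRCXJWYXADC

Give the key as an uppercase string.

  i= 0: O-B = 13 → N
  i= 1: E-W =  8 → I
  i= 2: D-J = 20 → U
  i= 3: A-N = 13 → N
  i= 4: K-C =  8 → I
  i= 5: R-X = 20 → U
  i= 6: C-P = 13 → N
  i= 7: X-P =  8 → I
  i= 8: J-P = 20 → U
  i= 9: W-J = 13 → N
  i=10: Y-Q =  8 → I
  i=11: X-D = 20 → U
  i=12: A-N = 13 → N
  i=13: D-V =  8 → I
  i=14: C-I = 20 → U
  shifts repeat with period 3: NIU

NIU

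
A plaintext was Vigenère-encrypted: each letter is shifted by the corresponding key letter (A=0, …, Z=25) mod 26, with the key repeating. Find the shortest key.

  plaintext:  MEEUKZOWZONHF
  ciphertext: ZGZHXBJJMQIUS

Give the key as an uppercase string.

  i= 0: Z-M = 13 → N
  i= 1: G-E =  2 → C
  i= 2: Z-E = 21 → V
  i= 3: H-U = 13 → N
  i= 4: X-K = 13 → N
  i= 5: B-Z =  2 → C
  i= 6: J-O = 21 → V
  i= 7: J-W = 13 → N
  i= 8: M-Z = 13 → N
  i= 9: Q-O =  2 → C
  i=10: I-N = 21 → V
  i=11: U-H = 13 → N
  i=12: S-F = 13 → N
  shifts repeat with period 4: NCVN

NCVN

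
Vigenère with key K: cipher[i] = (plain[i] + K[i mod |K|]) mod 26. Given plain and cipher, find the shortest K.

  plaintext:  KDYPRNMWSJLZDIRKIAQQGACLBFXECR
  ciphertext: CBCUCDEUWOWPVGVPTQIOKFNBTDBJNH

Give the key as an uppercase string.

SYEFLQ

  i= 0: C-K = 18 → S
  i= 1: B-D = 24 → Y
  i= 2: C-Y =  4 → E
  i= 3: U-P =  5 → F
  i= 4: C-R = 11 → L
  i= 5: D-N = 16 → Q
  i= 6: E-M = 18 → S
  i= 7: U-W = 24 → Y
  i= 8: W-S =  4 → E
  i= 9: O-J =  5 → F
  i=10: W-L = 11 → L
  i=11: P-Z = 16 → Q
  i=12: V-D = 18 → S
  i=13: G-I = 24 → Y
  i=14: V-R =  4 → E
  i=15: P-K =  5 → F
  i=16: T-I = 11 → L
  i=17: Q-A = 16 → Q
  i=18: I-Q = 18 → S
  i=19: O-Q = 24 → Y
  i=20: K-G =  4 → E
  i=21: F-A =  5 → F
  i=22: N-C = 11 → L
  i=23: B-L = 16 → Q
  i=24: T-B = 18 → S
  i=25: D-F = 24 → Y
  i=26: B-X =  4 → E
  i=27: J-E =  5 → F
  i=28: N-C = 11 → L
  i=29: H-R = 16 → Q
  shifts repeat with period 6: SYEFLQ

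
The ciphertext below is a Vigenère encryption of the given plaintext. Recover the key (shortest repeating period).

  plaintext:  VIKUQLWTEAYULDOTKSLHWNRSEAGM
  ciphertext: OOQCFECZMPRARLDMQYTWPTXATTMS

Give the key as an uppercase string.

  i= 0: O-V = 19 → T
  i= 1: O-I =  6 → G
  i= 2: Q-K =  6 → G
  i= 3: C-U =  8 → I
  i= 4: F-Q = 15 → P
  i= 5: E-L = 19 → T
  i= 6: C-W =  6 → G
  i= 7: Z-T =  6 → G
  i= 8: M-E =  8 → I
  i= 9: P-A = 15 → P
  i=10: R-Y = 19 → T
  i=11: A-U =  6 → G
  i=12: R-L =  6 → G
  i=13: L-D =  8 → I
  i=14: D-O = 15 → P
  i=15: M-T = 19 → T
  i=16: Q-K =  6 → G
  i=17: Y-S =  6 → G
  i=18: T-L =  8 → I
  i=19: W-H = 15 → P
  i=20: P-W = 19 → T
  i=21: T-N =  6 → G
  i=22: X-R =  6 → G
  i=23: A-S =  8 → I
  i=24: T-E = 15 → P
  i=25: T-A = 19 → T
  i=26: M-G =  6 → G
  i=27: S-M =  6 → G
  shifts repeat with period 5: TGGIP

TGGIP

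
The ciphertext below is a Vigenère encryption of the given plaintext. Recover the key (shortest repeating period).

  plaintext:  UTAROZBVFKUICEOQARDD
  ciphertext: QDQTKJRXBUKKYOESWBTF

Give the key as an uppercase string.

  i= 0: Q-U = 22 → W
  i= 1: D-T = 10 → K
  i= 2: Q-A = 16 → Q
  i= 3: T-R =  2 → C
  i= 4: K-O = 22 → W
  i= 5: J-Z = 10 → K
  i= 6: R-B = 16 → Q
  i= 7: X-V =  2 → C
  i= 8: B-F = 22 → W
  i= 9: U-K = 10 → K
  i=10: K-U = 16 → Q
  i=11: K-I =  2 → C
  i=12: Y-C = 22 → W
  i=13: O-E = 10 → K
  i=14: E-O = 16 → Q
  i=15: S-Q =  2 → C
  i=16: W-A = 22 → W
  i=17: B-R = 10 → K
  i=18: T-D = 16 → Q
  i=19: F-D =  2 → C
  shifts repeat with period 4: WKQC

WKQC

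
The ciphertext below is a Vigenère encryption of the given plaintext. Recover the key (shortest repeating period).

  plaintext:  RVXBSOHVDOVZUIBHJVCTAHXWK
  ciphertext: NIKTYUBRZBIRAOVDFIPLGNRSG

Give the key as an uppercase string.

WNNSGGUW

  i= 0: N-R = 22 → W
  i= 1: I-V = 13 → N
  i= 2: K-X = 13 → N
  i= 3: T-B = 18 → S
  i= 4: Y-S =  6 → G
  i= 5: U-O =  6 → G
  i= 6: B-H = 20 → U
  i= 7: R-V = 22 → W
  i= 8: Z-D = 22 → W
  i= 9: B-O = 13 → N
  i=10: I-V = 13 → N
  i=11: R-Z = 18 → S
  i=12: A-U =  6 → G
  i=13: O-I =  6 → G
  i=14: V-B = 20 → U
  i=15: D-H = 22 → W
  i=16: F-J = 22 → W
  i=17: I-V = 13 → N
  i=18: P-C = 13 → N
  i=19: L-T = 18 → S
  i=20: G-A =  6 → G
  i=21: N-H =  6 → G
  i=22: R-X = 20 → U
  i=23: S-W = 22 → W
  i=24: G-K = 22 → W
  shifts repeat with period 8: WNNSGGUW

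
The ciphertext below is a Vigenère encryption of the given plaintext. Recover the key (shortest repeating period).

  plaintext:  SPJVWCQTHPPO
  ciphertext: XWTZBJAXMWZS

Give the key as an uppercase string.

FHKE

  i= 0: X-S =  5 → F
  i= 1: W-P =  7 → H
  i= 2: T-J = 10 → K
  i= 3: Z-V =  4 → E
  i= 4: B-W =  5 → F
  i= 5: J-C =  7 → H
  i= 6: A-Q = 10 → K
  i= 7: X-T =  4 → E
  i= 8: M-H =  5 → F
  i= 9: W-P =  7 → H
  i=10: Z-P = 10 → K
  i=11: S-O =  4 → E
  shifts repeat with period 4: FHKE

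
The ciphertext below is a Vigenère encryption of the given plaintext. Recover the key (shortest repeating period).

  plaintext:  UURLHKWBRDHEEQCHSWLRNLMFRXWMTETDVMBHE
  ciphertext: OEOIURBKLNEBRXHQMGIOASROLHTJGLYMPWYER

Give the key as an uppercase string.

UKXXNHFJ

  i= 0: O-U = 20 → U
  i= 1: E-U = 10 → K
  i= 2: O-R = 23 → X
  i= 3: I-L = 23 → X
  i= 4: U-H = 13 → N
  i= 5: R-K =  7 → H
  i= 6: B-W =  5 → F
  i= 7: K-B =  9 → J
  i= 8: L-R = 20 → U
  i= 9: N-D = 10 → K
  i=10: E-H = 23 → X
  i=11: B-E = 23 → X
  i=12: R-E = 13 → N
  i=13: X-Q =  7 → H
  i=14: H-C =  5 → F
  i=15: Q-H =  9 → J
  i=16: M-S = 20 → U
  i=17: G-W = 10 → K
  i=18: I-L = 23 → X
  i=19: O-R = 23 → X
  i=20: A-N = 13 → N
  i=21: S-L =  7 → H
  i=22: R-M =  5 → F
  i=23: O-F =  9 → J
  i=24: L-R = 20 → U
  i=25: H-X = 10 → K
  i=26: T-W = 23 → X
  i=27: J-M = 23 → X
  i=28: G-T = 13 → N
  i=29: L-E =  7 → H
  i=30: Y-T =  5 → F
  i=31: M-D =  9 → J
  i=32: P-V = 20 → U
  i=33: W-M = 10 → K
  i=34: Y-B = 23 → X
  i=35: E-H = 23 → X
  i=36: R-E = 13 → N
  shifts repeat with period 8: UKXXNHFJ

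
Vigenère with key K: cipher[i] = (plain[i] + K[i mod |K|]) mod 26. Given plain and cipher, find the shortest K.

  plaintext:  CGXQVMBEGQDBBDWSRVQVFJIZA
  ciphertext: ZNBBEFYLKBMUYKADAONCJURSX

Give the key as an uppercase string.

  i= 0: Z-C = 23 → X
  i= 1: N-G =  7 → H
  i= 2: B-X =  4 → E
  i= 3: B-Q = 11 → L
  i= 4: E-V =  9 → J
  i= 5: F-M = 19 → T
  i= 6: Y-B = 23 → X
  i= 7: L-E =  7 → H
  i= 8: K-G =  4 → E
  i= 9: B-Q = 11 → L
  i=10: M-D =  9 → J
  i=11: U-B = 19 → T
  i=12: Y-B = 23 → X
  i=13: K-D =  7 → H
  i=14: A-W =  4 → E
  i=15: D-S = 11 → L
  i=16: A-R =  9 → J
  i=17: O-V = 19 → T
  i=18: N-Q = 23 → X
  i=19: C-V =  7 → H
  i=20: J-F =  4 → E
  i=21: U-J = 11 → L
  i=22: R-I =  9 → J
  i=23: S-Z = 19 → T
  i=24: X-A = 23 → X
  shifts repeat with period 6: XHELJT

XHELJT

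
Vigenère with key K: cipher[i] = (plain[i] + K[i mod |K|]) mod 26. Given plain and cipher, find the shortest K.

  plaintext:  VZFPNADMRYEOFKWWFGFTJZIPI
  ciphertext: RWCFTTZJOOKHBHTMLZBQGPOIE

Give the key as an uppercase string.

WXXQGT

  i= 0: R-V = 22 → W
  i= 1: W-Z = 23 → X
  i= 2: C-F = 23 → X
  i= 3: F-P = 16 → Q
  i= 4: T-N =  6 → G
  i= 5: T-A = 19 → T
  i= 6: Z-D = 22 → W
  i= 7: J-M = 23 → X
  i= 8: O-R = 23 → X
  i= 9: O-Y = 16 → Q
  i=10: K-E =  6 → G
  i=11: H-O = 19 → T
  i=12: B-F = 22 → W
  i=13: H-K = 23 → X
  i=14: T-W = 23 → X
  i=15: M-W = 16 → Q
  i=16: L-F =  6 → G
  i=17: Z-G = 19 → T
  i=18: B-F = 22 → W
  i=19: Q-T = 23 → X
  i=20: G-J = 23 → X
  i=21: P-Z = 16 → Q
  i=22: O-I =  6 → G
  i=23: I-P = 19 → T
  i=24: E-I = 22 → W
  shifts repeat with period 6: WXXQGT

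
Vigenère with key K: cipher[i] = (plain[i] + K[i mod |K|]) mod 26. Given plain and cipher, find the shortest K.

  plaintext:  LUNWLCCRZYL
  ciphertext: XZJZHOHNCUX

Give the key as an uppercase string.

MFWDW

  i= 0: X-L = 12 → M
  i= 1: Z-U =  5 → F
  i= 2: J-N = 22 → W
  i= 3: Z-W =  3 → D
  i= 4: H-L = 22 → W
  i= 5: O-C = 12 → M
  i= 6: H-C =  5 → F
  i= 7: N-R = 22 → W
  i= 8: C-Z =  3 → D
  i= 9: U-Y = 22 → W
  i=10: X-L = 12 → M
  shifts repeat with period 5: MFWDW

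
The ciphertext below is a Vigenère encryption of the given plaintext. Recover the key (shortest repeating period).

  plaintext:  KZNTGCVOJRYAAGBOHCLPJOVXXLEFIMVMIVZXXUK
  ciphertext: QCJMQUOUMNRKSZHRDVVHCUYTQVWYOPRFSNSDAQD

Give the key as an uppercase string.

  i= 0: Q-K =  6 → G
  i= 1: C-Z =  3 → D
  i= 2: J-N = 22 → W
  i= 3: M-T = 19 → T
  i= 4: Q-G = 10 → K
  i= 5: U-C = 18 → S
  i= 6: O-V = 19 → T
  i= 7: U-O =  6 → G
  i= 8: M-J =  3 → D
  i= 9: N-R = 22 → W
  i=10: R-Y = 19 → T
  i=11: K-A = 10 → K
  i=12: S-A = 18 → S
  i=13: Z-G = 19 → T
  i=14: H-B =  6 → G
  i=15: R-O =  3 → D
  i=16: D-H = 22 → W
  i=17: V-C = 19 → T
  i=18: V-L = 10 → K
  i=19: H-P = 18 → S
  i=20: C-J = 19 → T
  i=21: U-O =  6 → G
  i=22: Y-V =  3 → D
  i=23: T-X = 22 → W
  i=24: Q-X = 19 → T
  i=25: V-L = 10 → K
  i=26: W-E = 18 → S
  i=27: Y-F = 19 → T
  i=28: O-I =  6 → G
  i=29: P-M =  3 → D
  i=30: R-V = 22 → W
  i=31: F-M = 19 → T
  i=32: S-I = 10 → K
  i=33: N-V = 18 → S
  i=34: S-Z = 19 → T
  i=35: D-X =  6 → G
  i=36: A-X =  3 → D
  i=37: Q-U = 22 → W
  i=38: D-K = 19 → T
  shifts repeat with period 7: GDWTKST

GDWTKST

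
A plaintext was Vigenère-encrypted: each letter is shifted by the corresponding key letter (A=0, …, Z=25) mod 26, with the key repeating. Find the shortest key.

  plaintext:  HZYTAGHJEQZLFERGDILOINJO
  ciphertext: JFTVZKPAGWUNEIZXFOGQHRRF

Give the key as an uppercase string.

  i= 0: J-H =  2 → C
  i= 1: F-Z =  6 → G
  i= 2: T-Y = 21 → V
  i= 3: V-T =  2 → C
  i= 4: Z-A = 25 → Z
  i= 5: K-G =  4 → E
  i= 6: P-H =  8 → I
  i= 7: A-J = 17 → R
  i= 8: G-E =  2 → C
  i= 9: W-Q =  6 → G
  i=10: U-Z = 21 → V
  i=11: N-L =  2 → C
  i=12: E-F = 25 → Z
  i=13: I-E =  4 → E
  i=14: Z-R =  8 → I
  i=15: X-G = 17 → R
  i=16: F-D =  2 → C
  i=17: O-I =  6 → G
  i=18: G-L = 21 → V
  i=19: Q-O =  2 → C
  i=20: H-I = 25 → Z
  i=21: R-N =  4 → E
  i=22: R-J =  8 → I
  i=23: F-O = 17 → R
  shifts repeat with period 8: CGVCZEIR

CGVCZEIR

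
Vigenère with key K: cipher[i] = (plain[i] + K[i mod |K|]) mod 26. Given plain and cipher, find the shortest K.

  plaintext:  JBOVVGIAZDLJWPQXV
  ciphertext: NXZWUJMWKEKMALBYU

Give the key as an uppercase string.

EWLBZD

  i= 0: N-J =  4 → E
  i= 1: X-B = 22 → W
  i= 2: Z-O = 11 → L
  i= 3: W-V =  1 → B
  i= 4: U-V = 25 → Z
  i= 5: J-G =  3 → D
  i= 6: M-I =  4 → E
  i= 7: W-A = 22 → W
  i= 8: K-Z = 11 → L
  i= 9: E-D =  1 → B
  i=10: K-L = 25 → Z
  i=11: M-J =  3 → D
  i=12: A-W =  4 → E
  i=13: L-P = 22 → W
  i=14: B-Q = 11 → L
  i=15: Y-X =  1 → B
  i=16: U-V = 25 → Z
  shifts repeat with period 6: EWLBZD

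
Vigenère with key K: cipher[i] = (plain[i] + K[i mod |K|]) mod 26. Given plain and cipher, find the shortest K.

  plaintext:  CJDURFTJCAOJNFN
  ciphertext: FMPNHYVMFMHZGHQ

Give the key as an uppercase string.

  i= 0: F-C =  3 → D
  i= 1: M-J =  3 → D
  i= 2: P-D = 12 → M
  i= 3: N-U = 19 → T
  i= 4: H-R = 16 → Q
  i= 5: Y-F = 19 → T
  i= 6: V-T =  2 → C
  i= 7: M-J =  3 → D
  i= 8: F-C =  3 → D
  i= 9: M-A = 12 → M
  i=10: H-O = 19 → T
  i=11: Z-J = 16 → Q
  i=12: G-N = 19 → T
  i=13: H-F =  2 → C
  i=14: Q-N =  3 → D
  shifts repeat with period 7: DDMTQTC

DDMTQTC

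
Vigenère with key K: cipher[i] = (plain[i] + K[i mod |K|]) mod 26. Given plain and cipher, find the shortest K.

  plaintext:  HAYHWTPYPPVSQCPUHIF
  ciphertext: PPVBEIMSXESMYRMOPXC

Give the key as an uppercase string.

  i= 0: P-H =  8 → I
  i= 1: P-A = 15 → P
  i= 2: V-Y = 23 → X
  i= 3: B-H = 20 → U
  i= 4: E-W =  8 → I
  i= 5: I-T = 15 → P
  i= 6: M-P = 23 → X
  i= 7: S-Y = 20 → U
  i= 8: X-P =  8 → I
  i= 9: E-P = 15 → P
  i=10: S-V = 23 → X
  i=11: M-S = 20 → U
  i=12: Y-Q =  8 → I
  i=13: R-C = 15 → P
  i=14: M-P = 23 → X
  i=15: O-U = 20 → U
  i=16: P-H =  8 → I
  i=17: X-I = 15 → P
  i=18: C-F = 23 → X
  shifts repeat with period 4: IPXU

IPXU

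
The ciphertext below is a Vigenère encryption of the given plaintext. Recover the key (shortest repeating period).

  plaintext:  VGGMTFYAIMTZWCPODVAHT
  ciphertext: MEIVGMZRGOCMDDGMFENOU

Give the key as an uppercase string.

  i= 0: M-V = 17 → R
  i= 1: E-G = 24 → Y
  i= 2: I-G =  2 → C
  i= 3: V-M =  9 → J
  i= 4: G-T = 13 → N
  i= 5: M-F =  7 → H
  i= 6: Z-Y =  1 → B
  i= 7: R-A = 17 → R
  i= 8: G-I = 24 → Y
  i= 9: O-M =  2 → C
  i=10: C-T =  9 → J
  i=11: M-Z = 13 → N
  i=12: D-W =  7 → H
  i=13: D-C =  1 → B
  i=14: G-P = 17 → R
  i=15: M-O = 24 → Y
  i=16: F-D =  2 → C
  i=17: E-V =  9 → J
  i=18: N-A = 13 → N
  i=19: O-H =  7 → H
  i=20: U-T =  1 → B
  shifts repeat with period 7: RYCJNHB

RYCJNHB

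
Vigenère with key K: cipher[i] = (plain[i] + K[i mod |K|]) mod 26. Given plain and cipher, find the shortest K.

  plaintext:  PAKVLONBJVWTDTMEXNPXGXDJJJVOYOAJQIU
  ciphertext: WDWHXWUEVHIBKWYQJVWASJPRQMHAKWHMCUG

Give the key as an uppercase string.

HDMMMI

  i= 0: W-P =  7 → H
  i= 1: D-A =  3 → D
  i= 2: W-K = 12 → M
  i= 3: H-V = 12 → M
  i= 4: X-L = 12 → M
  i= 5: W-O =  8 → I
  i= 6: U-N =  7 → H
  i= 7: E-B =  3 → D
  i= 8: V-J = 12 → M
  i= 9: H-V = 12 → M
  i=10: I-W = 12 → M
  i=11: B-T =  8 → I
  i=12: K-D =  7 → H
  i=13: W-T =  3 → D
  i=14: Y-M = 12 → M
  i=15: Q-E = 12 → M
  i=16: J-X = 12 → M
  i=17: V-N =  8 → I
  i=18: W-P =  7 → H
  i=19: A-X =  3 → D
  i=20: S-G = 12 → M
  i=21: J-X = 12 → M
  i=22: P-D = 12 → M
  i=23: R-J =  8 → I
  i=24: Q-J =  7 → H
  i=25: M-J =  3 → D
  i=26: H-V = 12 → M
  i=27: A-O = 12 → M
  i=28: K-Y = 12 → M
  i=29: W-O =  8 → I
  i=30: H-A =  7 → H
  i=31: M-J =  3 → D
  i=32: C-Q = 12 → M
  i=33: U-I = 12 → M
  i=34: G-U = 12 → M
  shifts repeat with period 6: HDMMMI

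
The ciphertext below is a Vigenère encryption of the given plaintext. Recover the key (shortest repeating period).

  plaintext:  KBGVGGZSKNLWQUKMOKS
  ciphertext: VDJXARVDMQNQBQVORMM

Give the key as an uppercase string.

LCDCULW

  i= 0: V-K = 11 → L
  i= 1: D-B =  2 → C
  i= 2: J-G =  3 → D
  i= 3: X-V =  2 → C
  i= 4: A-G = 20 → U
  i= 5: R-G = 11 → L
  i= 6: V-Z = 22 → W
  i= 7: D-S = 11 → L
  i= 8: M-K =  2 → C
  i= 9: Q-N =  3 → D
  i=10: N-L =  2 → C
  i=11: Q-W = 20 → U
  i=12: B-Q = 11 → L
  i=13: Q-U = 22 → W
  i=14: V-K = 11 → L
  i=15: O-M =  2 → C
  i=16: R-O =  3 → D
  i=17: M-K =  2 → C
  i=18: M-S = 20 → U
  shifts repeat with period 7: LCDCULW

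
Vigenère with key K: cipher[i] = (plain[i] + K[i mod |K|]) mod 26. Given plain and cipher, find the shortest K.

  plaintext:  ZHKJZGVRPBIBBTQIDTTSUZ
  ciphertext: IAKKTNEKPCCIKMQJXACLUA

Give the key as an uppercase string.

  i= 0: I-Z =  9 → J
  i= 1: A-H = 19 → T
  i= 2: K-K =  0 → A
  i= 3: K-J =  1 → B
  i= 4: T-Z = 20 → U
  i= 5: N-G =  7 → H
  i= 6: E-V =  9 → J
  i= 7: K-R = 19 → T
  i= 8: P-P =  0 → A
  i= 9: C-B =  1 → B
  i=10: C-I = 20 → U
  i=11: I-B =  7 → H
  i=12: K-B =  9 → J
  i=13: M-T = 19 → T
  i=14: Q-Q =  0 → A
  i=15: J-I =  1 → B
  i=16: X-D = 20 → U
  i=17: A-T =  7 → H
  i=18: C-T =  9 → J
  i=19: L-S = 19 → T
  i=20: U-U =  0 → A
  i=21: A-Z =  1 → B
  shifts repeat with period 6: JTABUH

JTABUH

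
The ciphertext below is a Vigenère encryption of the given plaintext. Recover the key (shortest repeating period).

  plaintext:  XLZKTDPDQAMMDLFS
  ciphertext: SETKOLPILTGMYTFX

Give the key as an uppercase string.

  i= 0: S-X = 21 → V
  i= 1: E-L = 19 → T
  i= 2: T-Z = 20 → U
  i= 3: K-K =  0 → A
  i= 4: O-T = 21 → V
  i= 5: L-D =  8 → I
  i= 6: P-P =  0 → A
  i= 7: I-D =  5 → F
  i= 8: L-Q = 21 → V
  i= 9: T-A = 19 → T
  i=10: G-M = 20 → U
  i=11: M-M =  0 → A
  i=12: Y-D = 21 → V
  i=13: T-L =  8 → I
  i=14: F-F =  0 → A
  i=15: X-S =  5 → F
  shifts repeat with period 8: VTUAVIAF

VTUAVIAF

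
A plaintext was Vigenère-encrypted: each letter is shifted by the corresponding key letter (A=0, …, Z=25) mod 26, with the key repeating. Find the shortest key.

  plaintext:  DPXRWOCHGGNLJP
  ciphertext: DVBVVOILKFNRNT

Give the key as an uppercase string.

  i= 0: D-D =  0 → A
  i= 1: V-P =  6 → G
  i= 2: B-X =  4 → E
  i= 3: V-R =  4 → E
  i= 4: V-W = 25 → Z
  i= 5: O-O =  0 → A
  i= 6: I-C =  6 → G
  i= 7: L-H =  4 → E
  i= 8: K-G =  4 → E
  i= 9: F-G = 25 → Z
  i=10: N-N =  0 → A
  i=11: R-L =  6 → G
  i=12: N-J =  4 → E
  i=13: T-P =  4 → E
  shifts repeat with period 5: AGEEZ

AGEEZ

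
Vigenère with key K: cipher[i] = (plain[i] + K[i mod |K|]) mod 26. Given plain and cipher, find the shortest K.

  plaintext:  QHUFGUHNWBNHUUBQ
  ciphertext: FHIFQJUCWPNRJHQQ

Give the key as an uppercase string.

  i= 0: F-Q = 15 → P
  i= 1: H-H =  0 → A
  i= 2: I-U = 14 → O
  i= 3: F-F =  0 → A
  i= 4: Q-G = 10 → K
  i= 5: J-U = 15 → P
  i= 6: U-H = 13 → N
  i= 7: C-N = 15 → P
  i= 8: W-W =  0 → A
  i= 9: P-B = 14 → O
  i=10: N-N =  0 → A
  i=11: R-H = 10 → K
  i=12: J-U = 15 → P
  i=13: H-U = 13 → N
  i=14: Q-B = 15 → P
  i=15: Q-Q =  0 → A
  shifts repeat with period 7: PAOAKPN

PAOAKPN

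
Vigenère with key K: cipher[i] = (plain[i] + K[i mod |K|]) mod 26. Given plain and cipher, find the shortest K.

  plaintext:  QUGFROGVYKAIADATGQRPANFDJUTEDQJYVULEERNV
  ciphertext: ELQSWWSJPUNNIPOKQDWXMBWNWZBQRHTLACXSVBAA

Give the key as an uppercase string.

  i= 0: E-Q = 14 → O
  i= 1: L-U = 17 → R
  i= 2: Q-G = 10 → K
  i= 3: S-F = 13 → N
  i= 4: W-R =  5 → F
  i= 5: W-O =  8 → I
  i= 6: S-G = 12 → M
  i= 7: J-V = 14 → O
  i= 8: P-Y = 17 → R
  i= 9: U-K = 10 → K
  i=10: N-A = 13 → N
  i=11: N-I =  5 → F
  i=12: I-A =  8 → I
  i=13: P-D = 12 → M
  i=14: O-A = 14 → O
  i=15: K-T = 17 → R
  i=16: Q-G = 10 → K
  i=17: D-Q = 13 → N
  i=18: W-R =  5 → F
  i=19: X-P =  8 → I
  i=20: M-A = 12 → M
  i=21: B-N = 14 → O
  i=22: W-F = 17 → R
  i=23: N-D = 10 → K
  i=24: W-J = 13 → N
  i=25: Z-U =  5 → F
  i=26: B-T =  8 → I
  i=27: Q-E = 12 → M
  i=28: R-D = 14 → O
  i=29: H-Q = 17 → R
  i=30: T-J = 10 → K
  i=31: L-Y = 13 → N
  i=32: A-V =  5 → F
  i=33: C-U =  8 → I
  i=34: X-L = 12 → M
  i=35: S-E = 14 → O
  i=36: V-E = 17 → R
  i=37: B-R = 10 → K
  i=38: A-N = 13 → N
  i=39: A-V =  5 → F
  shifts repeat with period 7: ORKNFIM

ORKNFIM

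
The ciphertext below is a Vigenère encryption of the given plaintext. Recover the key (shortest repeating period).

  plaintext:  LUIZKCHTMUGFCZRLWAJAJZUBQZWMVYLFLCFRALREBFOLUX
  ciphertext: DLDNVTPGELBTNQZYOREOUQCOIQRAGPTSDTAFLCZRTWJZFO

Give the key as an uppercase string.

SRVOLRIN

  i= 0: D-L = 18 → S
  i= 1: L-U = 17 → R
  i= 2: D-I = 21 → V
  i= 3: N-Z = 14 → O
  i= 4: V-K = 11 → L
  i= 5: T-C = 17 → R
  i= 6: P-H =  8 → I
  i= 7: G-T = 13 → N
  i= 8: E-M = 18 → S
  i= 9: L-U = 17 → R
  i=10: B-G = 21 → V
  i=11: T-F = 14 → O
  i=12: N-C = 11 → L
  i=13: Q-Z = 17 → R
  i=14: Z-R =  8 → I
  i=15: Y-L = 13 → N
  i=16: O-W = 18 → S
  i=17: R-A = 17 → R
  i=18: E-J = 21 → V
  i=19: O-A = 14 → O
  i=20: U-J = 11 → L
  i=21: Q-Z = 17 → R
  i=22: C-U =  8 → I
  i=23: O-B = 13 → N
  i=24: I-Q = 18 → S
  i=25: Q-Z = 17 → R
  i=26: R-W = 21 → V
  i=27: A-M = 14 → O
  i=28: G-V = 11 → L
  i=29: P-Y = 17 → R
  i=30: T-L =  8 → I
  i=31: S-F = 13 → N
  i=32: D-L = 18 → S
  i=33: T-C = 17 → R
  i=34: A-F = 21 → V
  i=35: F-R = 14 → O
  i=36: L-A = 11 → L
  i=37: C-L = 17 → R
  i=38: Z-R =  8 → I
  i=39: R-E = 13 → N
  i=40: T-B = 18 → S
  i=41: W-F = 17 → R
  i=42: J-O = 21 → V
  i=43: Z-L = 14 → O
  i=44: F-U = 11 → L
  i=45: O-X = 17 → R
  shifts repeat with period 8: SRVOLRIN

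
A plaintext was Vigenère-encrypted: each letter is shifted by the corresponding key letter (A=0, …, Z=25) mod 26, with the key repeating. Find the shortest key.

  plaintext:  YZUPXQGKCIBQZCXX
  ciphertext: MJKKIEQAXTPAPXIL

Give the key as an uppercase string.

  i= 0: M-Y = 14 → O
  i= 1: J-Z = 10 → K
  i= 2: K-U = 16 → Q
  i= 3: K-P = 21 → V
  i= 4: I-X = 11 → L
  i= 5: E-Q = 14 → O
  i= 6: Q-G = 10 → K
  i= 7: A-K = 16 → Q
  i= 8: X-C = 21 → V
  i= 9: T-I = 11 → L
  i=10: P-B = 14 → O
  i=11: A-Q = 10 → K
  i=12: P-Z = 16 → Q
  i=13: X-C = 21 → V
  i=14: I-X = 11 → L
  i=15: L-X = 14 → O
  shifts repeat with period 5: OKQVL

OKQVL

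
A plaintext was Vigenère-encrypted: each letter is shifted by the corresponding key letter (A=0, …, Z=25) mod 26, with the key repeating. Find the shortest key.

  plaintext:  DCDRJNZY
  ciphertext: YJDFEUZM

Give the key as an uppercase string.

VHAO

  i= 0: Y-D = 21 → V
  i= 1: J-C =  7 → H
  i= 2: D-D =  0 → A
  i= 3: F-R = 14 → O
  i= 4: E-J = 21 → V
  i= 5: U-N =  7 → H
  i= 6: Z-Z =  0 → A
  i= 7: M-Y = 14 → O
  shifts repeat with period 4: VHAO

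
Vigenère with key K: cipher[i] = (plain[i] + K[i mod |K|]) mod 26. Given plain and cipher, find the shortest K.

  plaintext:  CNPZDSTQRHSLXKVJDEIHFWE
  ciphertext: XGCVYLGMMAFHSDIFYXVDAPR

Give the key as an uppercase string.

VTNW

  i= 0: X-C = 21 → V
  i= 1: G-N = 19 → T
  i= 2: C-P = 13 → N
  i= 3: V-Z = 22 → W
  i= 4: Y-D = 21 → V
  i= 5: L-S = 19 → T
  i= 6: G-T = 13 → N
  i= 7: M-Q = 22 → W
  i= 8: M-R = 21 → V
  i= 9: A-H = 19 → T
  i=10: F-S = 13 → N
  i=11: H-L = 22 → W
  i=12: S-X = 21 → V
  i=13: D-K = 19 → T
  i=14: I-V = 13 → N
  i=15: F-J = 22 → W
  i=16: Y-D = 21 → V
  i=17: X-E = 19 → T
  i=18: V-I = 13 → N
  i=19: D-H = 22 → W
  i=20: A-F = 21 → V
  i=21: P-W = 19 → T
  i=22: R-E = 13 → N
  shifts repeat with period 4: VTNW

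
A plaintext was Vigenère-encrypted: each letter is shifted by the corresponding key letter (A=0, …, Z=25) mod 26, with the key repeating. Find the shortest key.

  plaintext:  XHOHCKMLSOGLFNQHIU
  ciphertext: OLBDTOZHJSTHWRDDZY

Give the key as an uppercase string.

  i= 0: O-X = 17 → R
  i= 1: L-H =  4 → E
  i= 2: B-O = 13 → N
  i= 3: D-H = 22 → W
  i= 4: T-C = 17 → R
  i= 5: O-K =  4 → E
  i= 6: Z-M = 13 → N
  i= 7: H-L = 22 → W
  i= 8: J-S = 17 → R
  i= 9: S-O =  4 → E
  i=10: T-G = 13 → N
  i=11: H-L = 22 → W
  i=12: W-F = 17 → R
  i=13: R-N =  4 → E
  i=14: D-Q = 13 → N
  i=15: D-H = 22 → W
  i=16: Z-I = 17 → R
  i=17: Y-U =  4 → E
  shifts repeat with period 4: RENW

RENW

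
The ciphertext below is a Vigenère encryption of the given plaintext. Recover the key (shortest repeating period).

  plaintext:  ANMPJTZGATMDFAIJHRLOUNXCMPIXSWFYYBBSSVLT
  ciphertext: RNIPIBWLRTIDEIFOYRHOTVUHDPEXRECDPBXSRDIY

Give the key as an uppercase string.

  i= 0: R-A = 17 → R
  i= 1: N-N =  0 → A
  i= 2: I-M = 22 → W
  i= 3: P-P =  0 → A
  i= 4: I-J = 25 → Z
  i= 5: B-T =  8 → I
  i= 6: W-Z = 23 → X
  i= 7: L-G =  5 → F
  i= 8: R-A = 17 → R
  i= 9: T-T =  0 → A
  i=10: I-M = 22 → W
  i=11: D-D =  0 → A
  i=12: E-F = 25 → Z
  i=13: I-A =  8 → I
  i=14: F-I = 23 → X
  i=15: O-J =  5 → F
  i=16: Y-H = 17 → R
  i=17: R-R =  0 → A
  i=18: H-L = 22 → W
  i=19: O-O =  0 → A
  i=20: T-U = 25 → Z
  i=21: V-N =  8 → I
  i=22: U-X = 23 → X
  i=23: H-C =  5 → F
  i=24: D-M = 17 → R
  i=25: P-P =  0 → A
  i=26: E-I = 22 → W
  i=27: X-X =  0 → A
  i=28: R-S = 25 → Z
  i=29: E-W =  8 → I
  i=30: C-F = 23 → X
  i=31: D-Y =  5 → F
  i=32: P-Y = 17 → R
  i=33: B-B =  0 → A
  i=34: X-B = 22 → W
  i=35: S-S =  0 → A
  i=36: R-S = 25 → Z
  i=37: D-V =  8 → I
  i=38: I-L = 23 → X
  i=39: Y-T =  5 → F
  shifts repeat with period 8: RAWAZIXF

RAWAZIXF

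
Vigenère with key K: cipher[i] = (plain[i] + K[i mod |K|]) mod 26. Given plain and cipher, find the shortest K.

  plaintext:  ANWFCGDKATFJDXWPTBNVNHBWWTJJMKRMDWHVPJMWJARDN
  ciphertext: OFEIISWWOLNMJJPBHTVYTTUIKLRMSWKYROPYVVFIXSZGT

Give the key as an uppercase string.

OSIDGMTM

  i= 0: O-A = 14 → O
  i= 1: F-N = 18 → S
  i= 2: E-W =  8 → I
  i= 3: I-F =  3 → D
  i= 4: I-C =  6 → G
  i= 5: S-G = 12 → M
  i= 6: W-D = 19 → T
  i= 7: W-K = 12 → M
  i= 8: O-A = 14 → O
  i= 9: L-T = 18 → S
  i=10: N-F =  8 → I
  i=11: M-J =  3 → D
  i=12: J-D =  6 → G
  i=13: J-X = 12 → M
  i=14: P-W = 19 → T
  i=15: B-P = 12 → M
  i=16: H-T = 14 → O
  i=17: T-B = 18 → S
  i=18: V-N =  8 → I
  i=19: Y-V =  3 → D
  i=20: T-N =  6 → G
  i=21: T-H = 12 → M
  i=22: U-B = 19 → T
  i=23: I-W = 12 → M
  i=24: K-W = 14 → O
  i=25: L-T = 18 → S
  i=26: R-J =  8 → I
  i=27: M-J =  3 → D
  i=28: S-M =  6 → G
  i=29: W-K = 12 → M
  i=30: K-R = 19 → T
  i=31: Y-M = 12 → M
  i=32: R-D = 14 → O
  i=33: O-W = 18 → S
  i=34: P-H =  8 → I
  i=35: Y-V =  3 → D
  i=36: V-P =  6 → G
  i=37: V-J = 12 → M
  i=38: F-M = 19 → T
  i=39: I-W = 12 → M
  i=40: X-J = 14 → O
  i=41: S-A = 18 → S
  i=42: Z-R =  8 → I
  i=43: G-D =  3 → D
  i=44: T-N =  6 → G
  shifts repeat with period 8: OSIDGMTM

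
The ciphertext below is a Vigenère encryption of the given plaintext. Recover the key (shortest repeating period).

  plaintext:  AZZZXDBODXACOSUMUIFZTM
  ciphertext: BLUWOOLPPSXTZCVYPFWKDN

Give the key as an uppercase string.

  i= 0: B-A =  1 → B
  i= 1: L-Z = 12 → M
  i= 2: U-Z = 21 → V
  i= 3: W-Z = 23 → X
  i= 4: O-X = 17 → R
  i= 5: O-D = 11 → L
  i= 6: L-B = 10 → K
  i= 7: P-O =  1 → B
  i= 8: P-D = 12 → M
  i= 9: S-X = 21 → V
  i=10: X-A = 23 → X
  i=11: T-C = 17 → R
  i=12: Z-O = 11 → L
  i=13: C-S = 10 → K
  i=14: V-U =  1 → B
  i=15: Y-M = 12 → M
  i=16: P-U = 21 → V
  i=17: F-I = 23 → X
  i=18: W-F = 17 → R
  i=19: K-Z = 11 → L
  i=20: D-T = 10 → K
  i=21: N-M =  1 → B
  shifts repeat with period 7: BMVXRLK

BMVXRLK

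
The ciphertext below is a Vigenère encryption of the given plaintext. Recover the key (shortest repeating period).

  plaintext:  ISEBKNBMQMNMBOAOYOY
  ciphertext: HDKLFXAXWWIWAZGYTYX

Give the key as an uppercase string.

  i= 0: H-I = 25 → Z
  i= 1: D-S = 11 → L
  i= 2: K-E =  6 → G
  i= 3: L-B = 10 → K
  i= 4: F-K = 21 → V
  i= 5: X-N = 10 → K
  i= 6: A-B = 25 → Z
  i= 7: X-M = 11 → L
  i= 8: W-Q =  6 → G
  i= 9: W-M = 10 → K
  i=10: I-N = 21 → V
  i=11: W-M = 10 → K
  i=12: A-B = 25 → Z
  i=13: Z-O = 11 → L
  i=14: G-A =  6 → G
  i=15: Y-O = 10 → K
  i=16: T-Y = 21 → V
  i=17: Y-O = 10 → K
  i=18: X-Y = 25 → Z
  shifts repeat with period 6: ZLGKVK

ZLGKVK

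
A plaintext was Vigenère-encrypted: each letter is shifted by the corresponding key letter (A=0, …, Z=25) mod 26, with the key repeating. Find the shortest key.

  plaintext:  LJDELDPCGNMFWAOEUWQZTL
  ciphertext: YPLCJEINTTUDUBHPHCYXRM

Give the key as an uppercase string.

NGIYYBTL

  i= 0: Y-L = 13 → N
  i= 1: P-J =  6 → G
  i= 2: L-D =  8 → I
  i= 3: C-E = 24 → Y
  i= 4: J-L = 24 → Y
  i= 5: E-D =  1 → B
  i= 6: I-P = 19 → T
  i= 7: N-C = 11 → L
  i= 8: T-G = 13 → N
  i= 9: T-N =  6 → G
  i=10: U-M =  8 → I
  i=11: D-F = 24 → Y
  i=12: U-W = 24 → Y
  i=13: B-A =  1 → B
  i=14: H-O = 19 → T
  i=15: P-E = 11 → L
  i=16: H-U = 13 → N
  i=17: C-W =  6 → G
  i=18: Y-Q =  8 → I
  i=19: X-Z = 24 → Y
  i=20: R-T = 24 → Y
  i=21: M-L =  1 → B
  shifts repeat with period 8: NGIYYBTL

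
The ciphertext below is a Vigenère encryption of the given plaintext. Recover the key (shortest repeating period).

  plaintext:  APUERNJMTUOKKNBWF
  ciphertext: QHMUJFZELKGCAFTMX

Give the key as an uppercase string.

QSS

  i= 0: Q-A = 16 → Q
  i= 1: H-P = 18 → S
  i= 2: M-U = 18 → S
  i= 3: U-E = 16 → Q
  i= 4: J-R = 18 → S
  i= 5: F-N = 18 → S
  i= 6: Z-J = 16 → Q
  i= 7: E-M = 18 → S
  i= 8: L-T = 18 → S
  i= 9: K-U = 16 → Q
  i=10: G-O = 18 → S
  i=11: C-K = 18 → S
  i=12: A-K = 16 → Q
  i=13: F-N = 18 → S
  i=14: T-B = 18 → S
  i=15: M-W = 16 → Q
  i=16: X-F = 18 → S
  shifts repeat with period 3: QSS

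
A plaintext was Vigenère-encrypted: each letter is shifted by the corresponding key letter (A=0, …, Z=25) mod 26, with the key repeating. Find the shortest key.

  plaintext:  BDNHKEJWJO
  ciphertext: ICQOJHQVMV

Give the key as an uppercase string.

HZD

  i= 0: I-B =  7 → H
  i= 1: C-D = 25 → Z
  i= 2: Q-N =  3 → D
  i= 3: O-H =  7 → H
  i= 4: J-K = 25 → Z
  i= 5: H-E =  3 → D
  i= 6: Q-J =  7 → H
  i= 7: V-W = 25 → Z
  i= 8: M-J =  3 → D
  i= 9: V-O =  7 → H
  shifts repeat with period 3: HZD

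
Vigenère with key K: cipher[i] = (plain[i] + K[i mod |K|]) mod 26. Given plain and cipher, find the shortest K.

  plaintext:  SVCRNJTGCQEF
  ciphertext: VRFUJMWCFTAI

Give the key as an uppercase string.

  i= 0: V-S =  3 → D
  i= 1: R-V = 22 → W
  i= 2: F-C =  3 → D
  i= 3: U-R =  3 → D
  i= 4: J-N = 22 → W
  i= 5: M-J =  3 → D
  i= 6: W-T =  3 → D
  i= 7: C-G = 22 → W
  i= 8: F-C =  3 → D
  i= 9: T-Q =  3 → D
  i=10: A-E = 22 → W
  i=11: I-F =  3 → D
  shifts repeat with period 3: DWD

DWD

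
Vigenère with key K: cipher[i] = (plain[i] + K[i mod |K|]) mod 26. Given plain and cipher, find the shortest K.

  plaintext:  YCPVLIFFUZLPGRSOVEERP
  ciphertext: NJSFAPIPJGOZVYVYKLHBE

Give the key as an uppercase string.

  i= 0: N-Y = 15 → P
  i= 1: J-C =  7 → H
  i= 2: S-P =  3 → D
  i= 3: F-V = 10 → K
  i= 4: A-L = 15 → P
  i= 5: P-I =  7 → H
  i= 6: I-F =  3 → D
  i= 7: P-F = 10 → K
  i= 8: J-U = 15 → P
  i= 9: G-Z =  7 → H
  i=10: O-L =  3 → D
  i=11: Z-P = 10 → K
  i=12: V-G = 15 → P
  i=13: Y-R =  7 → H
  i=14: V-S =  3 → D
  i=15: Y-O = 10 → K
  i=16: K-V = 15 → P
  i=17: L-E =  7 → H
  i=18: H-E =  3 → D
  i=19: B-R = 10 → K
  i=20: E-P = 15 → P
  shifts repeat with period 4: PHDK

PHDK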